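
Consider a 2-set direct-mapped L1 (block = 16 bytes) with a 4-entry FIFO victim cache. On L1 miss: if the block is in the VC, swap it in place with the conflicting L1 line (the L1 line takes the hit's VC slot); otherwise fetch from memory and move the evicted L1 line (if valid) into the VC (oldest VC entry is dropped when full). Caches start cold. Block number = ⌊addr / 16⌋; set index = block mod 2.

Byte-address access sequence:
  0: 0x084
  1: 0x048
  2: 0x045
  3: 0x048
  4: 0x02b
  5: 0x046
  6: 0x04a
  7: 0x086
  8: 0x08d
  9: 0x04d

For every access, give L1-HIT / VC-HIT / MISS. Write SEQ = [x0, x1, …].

0: 0x84 (blk 8, set 0) → MISS  vc=[]
1: 0x48 (blk 4, set 0) → MISS  vc=[8]
2: 0x45 (blk 4, set 0) → L1-HIT  vc=[8]
3: 0x48 (blk 4, set 0) → L1-HIT  vc=[8]
4: 0x2b (blk 2, set 0) → MISS  vc=[8, 4]
5: 0x46 (blk 4, set 0) → VC-HIT  vc=[8, 2]
6: 0x4a (blk 4, set 0) → L1-HIT  vc=[8, 2]
7: 0x86 (blk 8, set 0) → VC-HIT  vc=[4, 2]
8: 0x8d (blk 8, set 0) → L1-HIT  vc=[4, 2]
9: 0x4d (blk 4, set 0) → VC-HIT  vc=[8, 2]

SEQ = [MISS, MISS, L1-HIT, L1-HIT, MISS, VC-HIT, L1-HIT, VC-HIT, L1-HIT, VC-HIT]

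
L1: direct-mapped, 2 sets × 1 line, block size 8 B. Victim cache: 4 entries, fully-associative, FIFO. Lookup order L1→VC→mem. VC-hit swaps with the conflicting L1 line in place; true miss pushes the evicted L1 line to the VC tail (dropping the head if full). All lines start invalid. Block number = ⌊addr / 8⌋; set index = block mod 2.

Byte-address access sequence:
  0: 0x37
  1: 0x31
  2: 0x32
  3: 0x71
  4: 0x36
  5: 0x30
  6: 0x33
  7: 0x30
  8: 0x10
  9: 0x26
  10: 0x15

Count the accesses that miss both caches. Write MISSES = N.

  [0] addr=0x37 blk=6 s=0: MISS | VC []
  [1] addr=0x31 blk=6 s=0: L1-HIT | VC []
  [2] addr=0x32 blk=6 s=0: L1-HIT | VC []
  [3] addr=0x71 blk=14 s=0: MISS | VC [6]
  [4] addr=0x36 blk=6 s=0: VC-HIT | VC [14]
  [5] addr=0x30 blk=6 s=0: L1-HIT | VC [14]
  [6] addr=0x33 blk=6 s=0: L1-HIT | VC [14]
  [7] addr=0x30 blk=6 s=0: L1-HIT | VC [14]
  [8] addr=0x10 blk=2 s=0: MISS | VC [14, 6]
  [9] addr=0x26 blk=4 s=0: MISS | VC [14, 6, 2]
  [10] addr=0x15 blk=2 s=0: VC-HIT | VC [14, 6, 4]

MISSES = 4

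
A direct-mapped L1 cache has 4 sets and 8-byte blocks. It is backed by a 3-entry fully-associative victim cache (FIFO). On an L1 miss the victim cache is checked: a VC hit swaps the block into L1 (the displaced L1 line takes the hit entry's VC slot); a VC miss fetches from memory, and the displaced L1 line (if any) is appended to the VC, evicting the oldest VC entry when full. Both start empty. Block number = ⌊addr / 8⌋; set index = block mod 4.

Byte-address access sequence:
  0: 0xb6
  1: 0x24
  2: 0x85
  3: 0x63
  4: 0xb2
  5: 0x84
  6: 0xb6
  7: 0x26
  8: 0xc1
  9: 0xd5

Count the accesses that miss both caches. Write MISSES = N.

#0 0xb6→b22/s2 MISS; vc=[]
#1 0x24→b4/s0 MISS; vc=[]
#2 0x85→b16/s0 MISS; vc=[4]
#3 0x63→b12/s0 MISS; vc=[4,16]
#4 0xb2→b22/s2 L1-HIT; vc=[4,16]
#5 0x84→b16/s0 VC-HIT; vc=[4,12]
#6 0xb6→b22/s2 L1-HIT; vc=[4,12]
#7 0x26→b4/s0 VC-HIT; vc=[16,12]
#8 0xc1→b24/s0 MISS; vc=[16,12,4]
#9 0xd5→b26/s2 MISS; vc=[12,4,22]

MISSES = 6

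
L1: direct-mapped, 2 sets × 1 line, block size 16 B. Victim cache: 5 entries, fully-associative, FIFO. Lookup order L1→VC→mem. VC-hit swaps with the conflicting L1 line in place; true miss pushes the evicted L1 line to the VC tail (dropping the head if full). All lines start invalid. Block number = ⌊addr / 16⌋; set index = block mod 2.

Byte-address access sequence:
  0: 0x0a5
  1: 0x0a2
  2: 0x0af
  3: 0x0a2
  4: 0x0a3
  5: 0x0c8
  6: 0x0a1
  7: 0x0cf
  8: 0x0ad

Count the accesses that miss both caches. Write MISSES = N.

MISSES = 2

  [0] addr=0xa5 blk=10 s=0: MISS | VC []
  [1] addr=0xa2 blk=10 s=0: L1-HIT | VC []
  [2] addr=0xaf blk=10 s=0: L1-HIT | VC []
  [3] addr=0xa2 blk=10 s=0: L1-HIT | VC []
  [4] addr=0xa3 blk=10 s=0: L1-HIT | VC []
  [5] addr=0xc8 blk=12 s=0: MISS | VC [10]
  [6] addr=0xa1 blk=10 s=0: VC-HIT | VC [12]
  [7] addr=0xcf blk=12 s=0: VC-HIT | VC [10]
  [8] addr=0xad blk=10 s=0: VC-HIT | VC [12]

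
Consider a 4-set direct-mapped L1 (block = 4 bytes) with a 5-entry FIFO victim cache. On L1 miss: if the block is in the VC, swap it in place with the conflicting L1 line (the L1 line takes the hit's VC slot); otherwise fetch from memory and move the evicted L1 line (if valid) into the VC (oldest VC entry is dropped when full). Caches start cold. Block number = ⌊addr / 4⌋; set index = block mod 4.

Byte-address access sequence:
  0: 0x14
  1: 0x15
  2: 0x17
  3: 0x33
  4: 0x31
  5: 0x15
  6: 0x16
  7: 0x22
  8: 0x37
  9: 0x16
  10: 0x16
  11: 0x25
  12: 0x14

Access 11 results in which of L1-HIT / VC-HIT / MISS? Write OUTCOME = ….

  [0] addr=0x14 blk=5 s=1: MISS | VC []
  [1] addr=0x15 blk=5 s=1: L1-HIT | VC []
  [2] addr=0x17 blk=5 s=1: L1-HIT | VC []
  [3] addr=0x33 blk=12 s=0: MISS | VC []
  [4] addr=0x31 blk=12 s=0: L1-HIT | VC []
  [5] addr=0x15 blk=5 s=1: L1-HIT | VC []
  [6] addr=0x16 blk=5 s=1: L1-HIT | VC []
  [7] addr=0x22 blk=8 s=0: MISS | VC [12]
  [8] addr=0x37 blk=13 s=1: MISS | VC [12, 5]
  [9] addr=0x16 blk=5 s=1: VC-HIT | VC [12, 13]
  [10] addr=0x16 blk=5 s=1: L1-HIT | VC [12, 13]
  [11] addr=0x25 blk=9 s=1: MISS | VC [12, 13, 5]
  [12] addr=0x14 blk=5 s=1: VC-HIT | VC [12, 13, 9]

OUTCOME = MISS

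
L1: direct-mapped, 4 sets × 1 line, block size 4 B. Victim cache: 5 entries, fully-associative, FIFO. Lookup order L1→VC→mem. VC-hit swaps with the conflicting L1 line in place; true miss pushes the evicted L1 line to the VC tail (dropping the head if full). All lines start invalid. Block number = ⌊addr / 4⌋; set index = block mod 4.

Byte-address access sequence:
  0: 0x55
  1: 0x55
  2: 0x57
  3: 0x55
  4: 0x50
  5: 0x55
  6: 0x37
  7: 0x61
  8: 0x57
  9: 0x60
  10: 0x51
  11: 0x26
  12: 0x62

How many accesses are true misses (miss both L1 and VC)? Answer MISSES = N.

0: 0x55 (blk 21, set 1) → MISS  vc=[]
1: 0x55 (blk 21, set 1) → L1-HIT  vc=[]
2: 0x57 (blk 21, set 1) → L1-HIT  vc=[]
3: 0x55 (blk 21, set 1) → L1-HIT  vc=[]
4: 0x50 (blk 20, set 0) → MISS  vc=[]
5: 0x55 (blk 21, set 1) → L1-HIT  vc=[]
6: 0x37 (blk 13, set 1) → MISS  vc=[21]
7: 0x61 (blk 24, set 0) → MISS  vc=[21, 20]
8: 0x57 (blk 21, set 1) → VC-HIT  vc=[13, 20]
9: 0x60 (blk 24, set 0) → L1-HIT  vc=[13, 20]
10: 0x51 (blk 20, set 0) → VC-HIT  vc=[13, 24]
11: 0x26 (blk 9, set 1) → MISS  vc=[13, 24, 21]
12: 0x62 (blk 24, set 0) → VC-HIT  vc=[13, 20, 21]

MISSES = 5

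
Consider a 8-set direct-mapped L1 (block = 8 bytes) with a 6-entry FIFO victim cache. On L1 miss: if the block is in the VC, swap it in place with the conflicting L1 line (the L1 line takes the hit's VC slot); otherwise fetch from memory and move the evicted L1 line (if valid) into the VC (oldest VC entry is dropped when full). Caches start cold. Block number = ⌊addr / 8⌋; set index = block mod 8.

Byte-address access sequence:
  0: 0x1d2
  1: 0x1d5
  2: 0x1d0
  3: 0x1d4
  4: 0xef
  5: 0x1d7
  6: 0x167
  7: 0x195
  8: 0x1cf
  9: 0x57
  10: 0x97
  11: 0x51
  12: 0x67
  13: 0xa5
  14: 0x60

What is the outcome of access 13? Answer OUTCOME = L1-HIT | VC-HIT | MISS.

OUTCOME = MISS

  [0] addr=0x1d2 blk=58 s=2: MISS | VC []
  [1] addr=0x1d5 blk=58 s=2: L1-HIT | VC []
  [2] addr=0x1d0 blk=58 s=2: L1-HIT | VC []
  [3] addr=0x1d4 blk=58 s=2: L1-HIT | VC []
  [4] addr=0xef blk=29 s=5: MISS | VC []
  [5] addr=0x1d7 blk=58 s=2: L1-HIT | VC []
  [6] addr=0x167 blk=44 s=4: MISS | VC []
  [7] addr=0x195 blk=50 s=2: MISS | VC [58]
  [8] addr=0x1cf blk=57 s=1: MISS | VC [58]
  [9] addr=0x57 blk=10 s=2: MISS | VC [58, 50]
  [10] addr=0x97 blk=18 s=2: MISS | VC [58, 50, 10]
  [11] addr=0x51 blk=10 s=2: VC-HIT | VC [58, 50, 18]
  [12] addr=0x67 blk=12 s=4: MISS | VC [58, 50, 18, 44]
  [13] addr=0xa5 blk=20 s=4: MISS | VC [58, 50, 18, 44, 12]
  [14] addr=0x60 blk=12 s=4: VC-HIT | VC [58, 50, 18, 44, 20]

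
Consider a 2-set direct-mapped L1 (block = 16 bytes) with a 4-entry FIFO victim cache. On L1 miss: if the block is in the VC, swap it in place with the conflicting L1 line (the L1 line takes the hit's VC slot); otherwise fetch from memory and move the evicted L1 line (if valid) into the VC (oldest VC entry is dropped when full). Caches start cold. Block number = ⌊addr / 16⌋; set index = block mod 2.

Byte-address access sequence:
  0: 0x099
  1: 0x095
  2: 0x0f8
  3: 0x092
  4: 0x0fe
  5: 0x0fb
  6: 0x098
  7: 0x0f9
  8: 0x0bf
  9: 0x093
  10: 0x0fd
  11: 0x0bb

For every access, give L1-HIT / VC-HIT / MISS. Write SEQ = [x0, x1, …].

0: 0x99 (blk 9, set 1) → MISS  vc=[]
1: 0x95 (blk 9, set 1) → L1-HIT  vc=[]
2: 0xf8 (blk 15, set 1) → MISS  vc=[9]
3: 0x92 (blk 9, set 1) → VC-HIT  vc=[15]
4: 0xfe (blk 15, set 1) → VC-HIT  vc=[9]
5: 0xfb (blk 15, set 1) → L1-HIT  vc=[9]
6: 0x98 (blk 9, set 1) → VC-HIT  vc=[15]
7: 0xf9 (blk 15, set 1) → VC-HIT  vc=[9]
8: 0xbf (blk 11, set 1) → MISS  vc=[9, 15]
9: 0x93 (blk 9, set 1) → VC-HIT  vc=[11, 15]
10: 0xfd (blk 15, set 1) → VC-HIT  vc=[11, 9]
11: 0xbb (blk 11, set 1) → VC-HIT  vc=[15, 9]

SEQ = [MISS, L1-HIT, MISS, VC-HIT, VC-HIT, L1-HIT, VC-HIT, VC-HIT, MISS, VC-HIT, VC-HIT, VC-HIT]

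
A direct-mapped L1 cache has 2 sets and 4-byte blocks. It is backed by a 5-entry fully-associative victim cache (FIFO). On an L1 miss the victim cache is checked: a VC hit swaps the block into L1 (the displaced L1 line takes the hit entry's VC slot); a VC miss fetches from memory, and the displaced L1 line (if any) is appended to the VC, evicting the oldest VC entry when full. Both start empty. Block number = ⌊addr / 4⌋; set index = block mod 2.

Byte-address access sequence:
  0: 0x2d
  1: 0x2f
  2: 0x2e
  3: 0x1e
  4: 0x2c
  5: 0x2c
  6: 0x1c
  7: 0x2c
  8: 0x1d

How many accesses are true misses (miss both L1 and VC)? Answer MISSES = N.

MISSES = 2

#0 0x2d→b11/s1 MISS; vc=[]
#1 0x2f→b11/s1 L1-HIT; vc=[]
#2 0x2e→b11/s1 L1-HIT; vc=[]
#3 0x1e→b7/s1 MISS; vc=[11]
#4 0x2c→b11/s1 VC-HIT; vc=[7]
#5 0x2c→b11/s1 L1-HIT; vc=[7]
#6 0x1c→b7/s1 VC-HIT; vc=[11]
#7 0x2c→b11/s1 VC-HIT; vc=[7]
#8 0x1d→b7/s1 VC-HIT; vc=[11]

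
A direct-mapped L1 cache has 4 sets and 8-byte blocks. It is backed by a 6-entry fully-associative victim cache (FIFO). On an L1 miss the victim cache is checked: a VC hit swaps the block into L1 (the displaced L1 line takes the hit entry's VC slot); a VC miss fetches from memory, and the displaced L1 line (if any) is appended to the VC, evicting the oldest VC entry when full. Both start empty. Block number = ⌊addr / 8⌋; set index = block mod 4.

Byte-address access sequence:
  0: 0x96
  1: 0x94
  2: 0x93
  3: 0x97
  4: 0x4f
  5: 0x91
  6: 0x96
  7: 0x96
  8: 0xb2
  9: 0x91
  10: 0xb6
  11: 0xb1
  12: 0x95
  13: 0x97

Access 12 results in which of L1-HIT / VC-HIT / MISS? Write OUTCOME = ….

OUTCOME = VC-HIT

#0 0x96→b18/s2 MISS; vc=[]
#1 0x94→b18/s2 L1-HIT; vc=[]
#2 0x93→b18/s2 L1-HIT; vc=[]
#3 0x97→b18/s2 L1-HIT; vc=[]
#4 0x4f→b9/s1 MISS; vc=[]
#5 0x91→b18/s2 L1-HIT; vc=[]
#6 0x96→b18/s2 L1-HIT; vc=[]
#7 0x96→b18/s2 L1-HIT; vc=[]
#8 0xb2→b22/s2 MISS; vc=[18]
#9 0x91→b18/s2 VC-HIT; vc=[22]
#10 0xb6→b22/s2 VC-HIT; vc=[18]
#11 0xb1→b22/s2 L1-HIT; vc=[18]
#12 0x95→b18/s2 VC-HIT; vc=[22]
#13 0x97→b18/s2 L1-HIT; vc=[22]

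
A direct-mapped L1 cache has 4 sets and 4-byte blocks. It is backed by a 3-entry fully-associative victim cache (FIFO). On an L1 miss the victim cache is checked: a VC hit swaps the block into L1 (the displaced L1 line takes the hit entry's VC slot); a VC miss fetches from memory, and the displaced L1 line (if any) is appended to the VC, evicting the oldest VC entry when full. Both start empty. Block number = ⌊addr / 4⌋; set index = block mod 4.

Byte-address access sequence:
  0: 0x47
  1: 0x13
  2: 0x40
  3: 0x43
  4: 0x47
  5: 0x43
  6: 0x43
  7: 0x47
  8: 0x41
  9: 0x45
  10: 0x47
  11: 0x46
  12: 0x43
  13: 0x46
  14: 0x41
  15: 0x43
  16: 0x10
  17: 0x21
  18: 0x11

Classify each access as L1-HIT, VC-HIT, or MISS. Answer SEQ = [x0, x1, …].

SEQ = [MISS, MISS, MISS, L1-HIT, L1-HIT, L1-HIT, L1-HIT, L1-HIT, L1-HIT, L1-HIT, L1-HIT, L1-HIT, L1-HIT, L1-HIT, L1-HIT, L1-HIT, VC-HIT, MISS, VC-HIT]

0: 0x47 (blk 17, set 1) → MISS  vc=[]
1: 0x13 (blk 4, set 0) → MISS  vc=[]
2: 0x40 (blk 16, set 0) → MISS  vc=[4]
3: 0x43 (blk 16, set 0) → L1-HIT  vc=[4]
4: 0x47 (blk 17, set 1) → L1-HIT  vc=[4]
5: 0x43 (blk 16, set 0) → L1-HIT  vc=[4]
6: 0x43 (blk 16, set 0) → L1-HIT  vc=[4]
7: 0x47 (blk 17, set 1) → L1-HIT  vc=[4]
8: 0x41 (blk 16, set 0) → L1-HIT  vc=[4]
9: 0x45 (blk 17, set 1) → L1-HIT  vc=[4]
10: 0x47 (blk 17, set 1) → L1-HIT  vc=[4]
11: 0x46 (blk 17, set 1) → L1-HIT  vc=[4]
12: 0x43 (blk 16, set 0) → L1-HIT  vc=[4]
13: 0x46 (blk 17, set 1) → L1-HIT  vc=[4]
14: 0x41 (blk 16, set 0) → L1-HIT  vc=[4]
15: 0x43 (blk 16, set 0) → L1-HIT  vc=[4]
16: 0x10 (blk 4, set 0) → VC-HIT  vc=[16]
17: 0x21 (blk 8, set 0) → MISS  vc=[16, 4]
18: 0x11 (blk 4, set 0) → VC-HIT  vc=[16, 8]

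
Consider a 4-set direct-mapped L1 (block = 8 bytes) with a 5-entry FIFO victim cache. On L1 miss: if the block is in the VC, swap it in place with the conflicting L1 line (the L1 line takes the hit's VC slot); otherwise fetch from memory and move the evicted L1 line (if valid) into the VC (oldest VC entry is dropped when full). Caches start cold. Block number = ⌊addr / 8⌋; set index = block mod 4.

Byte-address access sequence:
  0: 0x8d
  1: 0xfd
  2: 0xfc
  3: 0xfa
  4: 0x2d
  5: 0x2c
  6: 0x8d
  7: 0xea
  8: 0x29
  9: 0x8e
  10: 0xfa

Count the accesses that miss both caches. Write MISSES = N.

0: 0x8d (blk 17, set 1) → MISS  vc=[]
1: 0xfd (blk 31, set 3) → MISS  vc=[]
2: 0xfc (blk 31, set 3) → L1-HIT  vc=[]
3: 0xfa (blk 31, set 3) → L1-HIT  vc=[]
4: 0x2d (blk 5, set 1) → MISS  vc=[17]
5: 0x2c (blk 5, set 1) → L1-HIT  vc=[17]
6: 0x8d (blk 17, set 1) → VC-HIT  vc=[5]
7: 0xea (blk 29, set 1) → MISS  vc=[5, 17]
8: 0x29 (blk 5, set 1) → VC-HIT  vc=[29, 17]
9: 0x8e (blk 17, set 1) → VC-HIT  vc=[29, 5]
10: 0xfa (blk 31, set 3) → L1-HIT  vc=[29, 5]

MISSES = 4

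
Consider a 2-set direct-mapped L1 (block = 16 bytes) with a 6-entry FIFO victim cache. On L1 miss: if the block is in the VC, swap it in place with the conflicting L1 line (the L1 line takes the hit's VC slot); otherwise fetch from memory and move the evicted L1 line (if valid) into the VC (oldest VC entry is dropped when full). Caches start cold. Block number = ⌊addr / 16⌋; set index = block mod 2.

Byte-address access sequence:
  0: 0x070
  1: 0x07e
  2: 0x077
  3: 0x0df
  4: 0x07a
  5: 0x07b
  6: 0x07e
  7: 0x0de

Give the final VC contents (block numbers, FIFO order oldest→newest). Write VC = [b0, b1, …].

0: 0x70 (blk 7, set 1) → MISS  vc=[]
1: 0x7e (blk 7, set 1) → L1-HIT  vc=[]
2: 0x77 (blk 7, set 1) → L1-HIT  vc=[]
3: 0xdf (blk 13, set 1) → MISS  vc=[7]
4: 0x7a (blk 7, set 1) → VC-HIT  vc=[13]
5: 0x7b (blk 7, set 1) → L1-HIT  vc=[13]
6: 0x7e (blk 7, set 1) → L1-HIT  vc=[13]
7: 0xde (blk 13, set 1) → VC-HIT  vc=[7]

VC = [7]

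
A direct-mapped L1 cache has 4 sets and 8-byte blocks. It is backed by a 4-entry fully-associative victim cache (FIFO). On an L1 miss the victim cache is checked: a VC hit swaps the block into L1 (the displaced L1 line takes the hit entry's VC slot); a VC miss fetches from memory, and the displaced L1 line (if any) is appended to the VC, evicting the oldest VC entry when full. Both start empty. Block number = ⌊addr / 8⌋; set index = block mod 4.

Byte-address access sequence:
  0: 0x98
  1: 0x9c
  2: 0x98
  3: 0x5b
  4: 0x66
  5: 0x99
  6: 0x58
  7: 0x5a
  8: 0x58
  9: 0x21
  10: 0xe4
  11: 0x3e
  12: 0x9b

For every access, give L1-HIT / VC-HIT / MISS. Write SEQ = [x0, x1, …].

#0 0x98→b19/s3 MISS; vc=[]
#1 0x9c→b19/s3 L1-HIT; vc=[]
#2 0x98→b19/s3 L1-HIT; vc=[]
#3 0x5b→b11/s3 MISS; vc=[19]
#4 0x66→b12/s0 MISS; vc=[19]
#5 0x99→b19/s3 VC-HIT; vc=[11]
#6 0x58→b11/s3 VC-HIT; vc=[19]
#7 0x5a→b11/s3 L1-HIT; vc=[19]
#8 0x58→b11/s3 L1-HIT; vc=[19]
#9 0x21→b4/s0 MISS; vc=[19,12]
#10 0xe4→b28/s0 MISS; vc=[19,12,4]
#11 0x3e→b7/s3 MISS; vc=[19,12,4,11]
#12 0x9b→b19/s3 VC-HIT; vc=[7,12,4,11]

SEQ = [MISS, L1-HIT, L1-HIT, MISS, MISS, VC-HIT, VC-HIT, L1-HIT, L1-HIT, MISS, MISS, MISS, VC-HIT]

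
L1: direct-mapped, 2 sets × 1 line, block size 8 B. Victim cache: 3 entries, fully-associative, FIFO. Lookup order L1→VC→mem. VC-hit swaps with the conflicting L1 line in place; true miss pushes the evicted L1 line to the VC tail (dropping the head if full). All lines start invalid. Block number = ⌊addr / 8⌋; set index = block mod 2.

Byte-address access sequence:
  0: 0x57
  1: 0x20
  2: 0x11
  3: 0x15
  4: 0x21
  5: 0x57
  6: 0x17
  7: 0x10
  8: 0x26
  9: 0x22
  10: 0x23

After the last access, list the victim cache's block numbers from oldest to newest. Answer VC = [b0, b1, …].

  [0] addr=0x57 blk=10 s=0: MISS | VC []
  [1] addr=0x20 blk=4 s=0: MISS | VC [10]
  [2] addr=0x11 blk=2 s=0: MISS | VC [10, 4]
  [3] addr=0x15 blk=2 s=0: L1-HIT | VC [10, 4]
  [4] addr=0x21 blk=4 s=0: VC-HIT | VC [10, 2]
  [5] addr=0x57 blk=10 s=0: VC-HIT | VC [4, 2]
  [6] addr=0x17 blk=2 s=0: VC-HIT | VC [4, 10]
  [7] addr=0x10 blk=2 s=0: L1-HIT | VC [4, 10]
  [8] addr=0x26 blk=4 s=0: VC-HIT | VC [2, 10]
  [9] addr=0x22 blk=4 s=0: L1-HIT | VC [2, 10]
  [10] addr=0x23 blk=4 s=0: L1-HIT | VC [2, 10]

VC = [2, 10]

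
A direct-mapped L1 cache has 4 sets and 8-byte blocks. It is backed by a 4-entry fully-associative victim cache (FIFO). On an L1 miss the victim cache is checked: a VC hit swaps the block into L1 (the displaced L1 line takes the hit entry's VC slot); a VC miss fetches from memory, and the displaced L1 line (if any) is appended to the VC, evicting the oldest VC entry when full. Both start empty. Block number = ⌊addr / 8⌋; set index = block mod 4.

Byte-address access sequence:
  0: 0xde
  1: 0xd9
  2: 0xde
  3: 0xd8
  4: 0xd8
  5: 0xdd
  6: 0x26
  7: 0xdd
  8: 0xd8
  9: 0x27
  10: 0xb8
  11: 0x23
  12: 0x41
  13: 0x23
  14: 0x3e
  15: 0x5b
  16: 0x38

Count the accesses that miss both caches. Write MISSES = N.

MISSES = 6

#0 0xde→b27/s3 MISS; vc=[]
#1 0xd9→b27/s3 L1-HIT; vc=[]
#2 0xde→b27/s3 L1-HIT; vc=[]
#3 0xd8→b27/s3 L1-HIT; vc=[]
#4 0xd8→b27/s3 L1-HIT; vc=[]
#5 0xdd→b27/s3 L1-HIT; vc=[]
#6 0x26→b4/s0 MISS; vc=[]
#7 0xdd→b27/s3 L1-HIT; vc=[]
#8 0xd8→b27/s3 L1-HIT; vc=[]
#9 0x27→b4/s0 L1-HIT; vc=[]
#10 0xb8→b23/s3 MISS; vc=[27]
#11 0x23→b4/s0 L1-HIT; vc=[27]
#12 0x41→b8/s0 MISS; vc=[27,4]
#13 0x23→b4/s0 VC-HIT; vc=[27,8]
#14 0x3e→b7/s3 MISS; vc=[27,8,23]
#15 0x5b→b11/s3 MISS; vc=[27,8,23,7]
#16 0x38→b7/s3 VC-HIT; vc=[27,8,23,11]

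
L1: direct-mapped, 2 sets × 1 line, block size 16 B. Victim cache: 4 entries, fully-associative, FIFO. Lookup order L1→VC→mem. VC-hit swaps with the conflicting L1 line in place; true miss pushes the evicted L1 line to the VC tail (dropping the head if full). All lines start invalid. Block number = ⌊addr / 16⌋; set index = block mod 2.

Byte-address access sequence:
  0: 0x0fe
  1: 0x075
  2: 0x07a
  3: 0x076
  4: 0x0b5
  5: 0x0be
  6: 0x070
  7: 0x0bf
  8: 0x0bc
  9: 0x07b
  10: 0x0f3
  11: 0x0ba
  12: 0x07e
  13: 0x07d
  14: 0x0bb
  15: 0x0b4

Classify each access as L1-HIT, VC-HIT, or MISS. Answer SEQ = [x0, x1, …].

SEQ = [MISS, MISS, L1-HIT, L1-HIT, MISS, L1-HIT, VC-HIT, VC-HIT, L1-HIT, VC-HIT, VC-HIT, VC-HIT, VC-HIT, L1-HIT, VC-HIT, L1-HIT]

  [0] addr=0xfe blk=15 s=1: MISS | VC []
  [1] addr=0x75 blk=7 s=1: MISS | VC [15]
  [2] addr=0x7a blk=7 s=1: L1-HIT | VC [15]
  [3] addr=0x76 blk=7 s=1: L1-HIT | VC [15]
  [4] addr=0xb5 blk=11 s=1: MISS | VC [15, 7]
  [5] addr=0xbe blk=11 s=1: L1-HIT | VC [15, 7]
  [6] addr=0x70 blk=7 s=1: VC-HIT | VC [15, 11]
  [7] addr=0xbf blk=11 s=1: VC-HIT | VC [15, 7]
  [8] addr=0xbc blk=11 s=1: L1-HIT | VC [15, 7]
  [9] addr=0x7b blk=7 s=1: VC-HIT | VC [15, 11]
  [10] addr=0xf3 blk=15 s=1: VC-HIT | VC [7, 11]
  [11] addr=0xba blk=11 s=1: VC-HIT | VC [7, 15]
  [12] addr=0x7e blk=7 s=1: VC-HIT | VC [11, 15]
  [13] addr=0x7d blk=7 s=1: L1-HIT | VC [11, 15]
  [14] addr=0xbb blk=11 s=1: VC-HIT | VC [7, 15]
  [15] addr=0xb4 blk=11 s=1: L1-HIT | VC [7, 15]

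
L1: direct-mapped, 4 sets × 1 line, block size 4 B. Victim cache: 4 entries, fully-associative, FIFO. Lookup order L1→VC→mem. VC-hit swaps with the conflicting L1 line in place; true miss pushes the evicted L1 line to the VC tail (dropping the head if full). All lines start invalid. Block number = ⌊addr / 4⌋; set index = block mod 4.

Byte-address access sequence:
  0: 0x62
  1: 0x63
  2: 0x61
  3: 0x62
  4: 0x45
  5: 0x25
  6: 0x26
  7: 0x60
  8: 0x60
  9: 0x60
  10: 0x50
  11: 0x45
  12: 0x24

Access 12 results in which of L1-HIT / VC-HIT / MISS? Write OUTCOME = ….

OUTCOME = VC-HIT

#0 0x62→b24/s0 MISS; vc=[]
#1 0x63→b24/s0 L1-HIT; vc=[]
#2 0x61→b24/s0 L1-HIT; vc=[]
#3 0x62→b24/s0 L1-HIT; vc=[]
#4 0x45→b17/s1 MISS; vc=[]
#5 0x25→b9/s1 MISS; vc=[17]
#6 0x26→b9/s1 L1-HIT; vc=[17]
#7 0x60→b24/s0 L1-HIT; vc=[17]
#8 0x60→b24/s0 L1-HIT; vc=[17]
#9 0x60→b24/s0 L1-HIT; vc=[17]
#10 0x50→b20/s0 MISS; vc=[17,24]
#11 0x45→b17/s1 VC-HIT; vc=[9,24]
#12 0x24→b9/s1 VC-HIT; vc=[17,24]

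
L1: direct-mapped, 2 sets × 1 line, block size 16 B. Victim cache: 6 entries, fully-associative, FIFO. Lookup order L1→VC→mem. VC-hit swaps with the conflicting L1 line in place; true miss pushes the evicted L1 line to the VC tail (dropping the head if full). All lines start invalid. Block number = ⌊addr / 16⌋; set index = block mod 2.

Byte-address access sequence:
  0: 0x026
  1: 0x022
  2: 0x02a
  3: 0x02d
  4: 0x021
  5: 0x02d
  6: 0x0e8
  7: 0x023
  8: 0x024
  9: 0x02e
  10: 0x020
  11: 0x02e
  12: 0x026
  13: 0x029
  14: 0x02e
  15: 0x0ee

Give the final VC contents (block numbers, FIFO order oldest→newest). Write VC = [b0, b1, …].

VC = [2]

  [0] addr=0x26 blk=2 s=0: MISS | VC []
  [1] addr=0x22 blk=2 s=0: L1-HIT | VC []
  [2] addr=0x2a blk=2 s=0: L1-HIT | VC []
  [3] addr=0x2d blk=2 s=0: L1-HIT | VC []
  [4] addr=0x21 blk=2 s=0: L1-HIT | VC []
  [5] addr=0x2d blk=2 s=0: L1-HIT | VC []
  [6] addr=0xe8 blk=14 s=0: MISS | VC [2]
  [7] addr=0x23 blk=2 s=0: VC-HIT | VC [14]
  [8] addr=0x24 blk=2 s=0: L1-HIT | VC [14]
  [9] addr=0x2e blk=2 s=0: L1-HIT | VC [14]
  [10] addr=0x20 blk=2 s=0: L1-HIT | VC [14]
  [11] addr=0x2e blk=2 s=0: L1-HIT | VC [14]
  [12] addr=0x26 blk=2 s=0: L1-HIT | VC [14]
  [13] addr=0x29 blk=2 s=0: L1-HIT | VC [14]
  [14] addr=0x2e blk=2 s=0: L1-HIT | VC [14]
  [15] addr=0xee blk=14 s=0: VC-HIT | VC [2]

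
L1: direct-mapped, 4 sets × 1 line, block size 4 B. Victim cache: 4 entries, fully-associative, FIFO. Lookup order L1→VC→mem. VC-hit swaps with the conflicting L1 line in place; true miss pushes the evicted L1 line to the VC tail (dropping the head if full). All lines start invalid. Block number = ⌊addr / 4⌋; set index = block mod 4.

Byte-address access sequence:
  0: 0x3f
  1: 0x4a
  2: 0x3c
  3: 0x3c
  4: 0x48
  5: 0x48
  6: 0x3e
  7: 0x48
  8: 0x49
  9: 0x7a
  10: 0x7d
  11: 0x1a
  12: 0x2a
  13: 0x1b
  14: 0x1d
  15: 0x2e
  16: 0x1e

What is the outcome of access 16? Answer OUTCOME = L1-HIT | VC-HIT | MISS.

#0 0x3f→b15/s3 MISS; vc=[]
#1 0x4a→b18/s2 MISS; vc=[]
#2 0x3c→b15/s3 L1-HIT; vc=[]
#3 0x3c→b15/s3 L1-HIT; vc=[]
#4 0x48→b18/s2 L1-HIT; vc=[]
#5 0x48→b18/s2 L1-HIT; vc=[]
#6 0x3e→b15/s3 L1-HIT; vc=[]
#7 0x48→b18/s2 L1-HIT; vc=[]
#8 0x49→b18/s2 L1-HIT; vc=[]
#9 0x7a→b30/s2 MISS; vc=[18]
#10 0x7d→b31/s3 MISS; vc=[18,15]
#11 0x1a→b6/s2 MISS; vc=[18,15,30]
#12 0x2a→b10/s2 MISS; vc=[18,15,30,6]
#13 0x1b→b6/s2 VC-HIT; vc=[18,15,30,10]
#14 0x1d→b7/s3 MISS; vc=[15,30,10,31]
#15 0x2e→b11/s3 MISS; vc=[30,10,31,7]
#16 0x1e→b7/s3 VC-HIT; vc=[30,10,31,11]

OUTCOME = VC-HIT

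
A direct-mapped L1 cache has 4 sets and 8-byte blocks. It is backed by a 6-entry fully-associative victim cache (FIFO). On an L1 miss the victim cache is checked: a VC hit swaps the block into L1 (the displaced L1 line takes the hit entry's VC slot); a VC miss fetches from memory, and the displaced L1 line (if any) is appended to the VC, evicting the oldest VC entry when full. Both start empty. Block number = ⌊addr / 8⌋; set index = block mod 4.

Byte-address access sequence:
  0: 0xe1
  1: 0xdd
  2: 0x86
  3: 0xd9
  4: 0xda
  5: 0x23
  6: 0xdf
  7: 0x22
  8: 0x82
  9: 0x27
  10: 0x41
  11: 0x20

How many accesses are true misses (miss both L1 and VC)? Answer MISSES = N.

#0 0xe1→b28/s0 MISS; vc=[]
#1 0xdd→b27/s3 MISS; vc=[]
#2 0x86→b16/s0 MISS; vc=[28]
#3 0xd9→b27/s3 L1-HIT; vc=[28]
#4 0xda→b27/s3 L1-HIT; vc=[28]
#5 0x23→b4/s0 MISS; vc=[28,16]
#6 0xdf→b27/s3 L1-HIT; vc=[28,16]
#7 0x22→b4/s0 L1-HIT; vc=[28,16]
#8 0x82→b16/s0 VC-HIT; vc=[28,4]
#9 0x27→b4/s0 VC-HIT; vc=[28,16]
#10 0x41→b8/s0 MISS; vc=[28,16,4]
#11 0x20→b4/s0 VC-HIT; vc=[28,16,8]

MISSES = 5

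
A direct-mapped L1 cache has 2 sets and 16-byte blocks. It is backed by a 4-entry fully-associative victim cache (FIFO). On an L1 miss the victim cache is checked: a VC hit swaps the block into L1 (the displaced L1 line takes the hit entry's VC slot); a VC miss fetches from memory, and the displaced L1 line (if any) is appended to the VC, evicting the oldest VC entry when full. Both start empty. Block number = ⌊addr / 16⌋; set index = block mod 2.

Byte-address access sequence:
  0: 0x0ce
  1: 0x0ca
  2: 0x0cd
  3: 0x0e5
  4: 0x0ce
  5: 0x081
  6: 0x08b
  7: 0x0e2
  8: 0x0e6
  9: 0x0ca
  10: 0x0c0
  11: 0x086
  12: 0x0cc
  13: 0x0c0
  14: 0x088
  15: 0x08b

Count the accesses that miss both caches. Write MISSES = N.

#0 0xce→b12/s0 MISS; vc=[]
#1 0xca→b12/s0 L1-HIT; vc=[]
#2 0xcd→b12/s0 L1-HIT; vc=[]
#3 0xe5→b14/s0 MISS; vc=[12]
#4 0xce→b12/s0 VC-HIT; vc=[14]
#5 0x81→b8/s0 MISS; vc=[14,12]
#6 0x8b→b8/s0 L1-HIT; vc=[14,12]
#7 0xe2→b14/s0 VC-HIT; vc=[8,12]
#8 0xe6→b14/s0 L1-HIT; vc=[8,12]
#9 0xca→b12/s0 VC-HIT; vc=[8,14]
#10 0xc0→b12/s0 L1-HIT; vc=[8,14]
#11 0x86→b8/s0 VC-HIT; vc=[12,14]
#12 0xcc→b12/s0 VC-HIT; vc=[8,14]
#13 0xc0→b12/s0 L1-HIT; vc=[8,14]
#14 0x88→b8/s0 VC-HIT; vc=[12,14]
#15 0x8b→b8/s0 L1-HIT; vc=[12,14]

MISSES = 3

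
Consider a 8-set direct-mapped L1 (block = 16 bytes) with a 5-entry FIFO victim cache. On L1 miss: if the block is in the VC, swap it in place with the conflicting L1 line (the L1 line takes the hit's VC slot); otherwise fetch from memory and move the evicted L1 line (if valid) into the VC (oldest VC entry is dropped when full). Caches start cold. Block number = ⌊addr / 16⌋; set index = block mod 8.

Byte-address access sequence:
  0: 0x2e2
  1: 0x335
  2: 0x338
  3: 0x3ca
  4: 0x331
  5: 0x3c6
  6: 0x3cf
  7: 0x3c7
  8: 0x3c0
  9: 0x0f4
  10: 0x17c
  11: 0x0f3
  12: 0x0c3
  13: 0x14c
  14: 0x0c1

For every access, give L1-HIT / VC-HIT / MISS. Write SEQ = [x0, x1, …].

  [0] addr=0x2e2 blk=46 s=6: MISS | VC []
  [1] addr=0x335 blk=51 s=3: MISS | VC []
  [2] addr=0x338 blk=51 s=3: L1-HIT | VC []
  [3] addr=0x3ca blk=60 s=4: MISS | VC []
  [4] addr=0x331 blk=51 s=3: L1-HIT | VC []
  [5] addr=0x3c6 blk=60 s=4: L1-HIT | VC []
  [6] addr=0x3cf blk=60 s=4: L1-HIT | VC []
  [7] addr=0x3c7 blk=60 s=4: L1-HIT | VC []
  [8] addr=0x3c0 blk=60 s=4: L1-HIT | VC []
  [9] addr=0xf4 blk=15 s=7: MISS | VC []
  [10] addr=0x17c blk=23 s=7: MISS | VC [15]
  [11] addr=0xf3 blk=15 s=7: VC-HIT | VC [23]
  [12] addr=0xc3 blk=12 s=4: MISS | VC [23, 60]
  [13] addr=0x14c blk=20 s=4: MISS | VC [23, 60, 12]
  [14] addr=0xc1 blk=12 s=4: VC-HIT | VC [23, 60, 20]

SEQ = [MISS, MISS, L1-HIT, MISS, L1-HIT, L1-HIT, L1-HIT, L1-HIT, L1-HIT, MISS, MISS, VC-HIT, MISS, MISS, VC-HIT]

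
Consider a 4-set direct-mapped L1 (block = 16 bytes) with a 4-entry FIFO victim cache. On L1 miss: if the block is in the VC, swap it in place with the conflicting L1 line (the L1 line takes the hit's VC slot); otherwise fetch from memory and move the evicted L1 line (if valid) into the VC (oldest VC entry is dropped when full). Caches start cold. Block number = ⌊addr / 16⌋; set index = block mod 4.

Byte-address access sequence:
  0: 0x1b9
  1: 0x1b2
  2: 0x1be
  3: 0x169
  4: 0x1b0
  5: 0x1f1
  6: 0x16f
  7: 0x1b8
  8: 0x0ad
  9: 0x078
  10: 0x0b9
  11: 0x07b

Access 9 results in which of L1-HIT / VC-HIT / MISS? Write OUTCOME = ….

  [0] addr=0x1b9 blk=27 s=3: MISS | VC []
  [1] addr=0x1b2 blk=27 s=3: L1-HIT | VC []
  [2] addr=0x1be blk=27 s=3: L1-HIT | VC []
  [3] addr=0x169 blk=22 s=2: MISS | VC []
  [4] addr=0x1b0 blk=27 s=3: L1-HIT | VC []
  [5] addr=0x1f1 blk=31 s=3: MISS | VC [27]
  [6] addr=0x16f blk=22 s=2: L1-HIT | VC [27]
  [7] addr=0x1b8 blk=27 s=3: VC-HIT | VC [31]
  [8] addr=0xad blk=10 s=2: MISS | VC [31, 22]
  [9] addr=0x78 blk=7 s=3: MISS | VC [31, 22, 27]
  [10] addr=0xb9 blk=11 s=3: MISS | VC [31, 22, 27, 7]
  [11] addr=0x7b blk=7 s=3: VC-HIT | VC [31, 22, 27, 11]

OUTCOME = MISS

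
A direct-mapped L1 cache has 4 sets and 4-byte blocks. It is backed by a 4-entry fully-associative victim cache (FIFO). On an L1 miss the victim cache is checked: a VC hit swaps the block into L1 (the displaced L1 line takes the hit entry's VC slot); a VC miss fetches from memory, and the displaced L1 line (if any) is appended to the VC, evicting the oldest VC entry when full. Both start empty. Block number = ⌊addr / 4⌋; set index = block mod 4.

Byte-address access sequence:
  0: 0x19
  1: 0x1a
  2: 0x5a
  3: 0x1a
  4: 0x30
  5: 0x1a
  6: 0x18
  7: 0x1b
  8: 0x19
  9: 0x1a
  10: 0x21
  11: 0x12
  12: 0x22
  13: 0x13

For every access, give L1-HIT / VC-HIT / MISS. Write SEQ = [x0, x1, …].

0: 0x19 (blk 6, set 2) → MISS  vc=[]
1: 0x1a (blk 6, set 2) → L1-HIT  vc=[]
2: 0x5a (blk 22, set 2) → MISS  vc=[6]
3: 0x1a (blk 6, set 2) → VC-HIT  vc=[22]
4: 0x30 (blk 12, set 0) → MISS  vc=[22]
5: 0x1a (blk 6, set 2) → L1-HIT  vc=[22]
6: 0x18 (blk 6, set 2) → L1-HIT  vc=[22]
7: 0x1b (blk 6, set 2) → L1-HIT  vc=[22]
8: 0x19 (blk 6, set 2) → L1-HIT  vc=[22]
9: 0x1a (blk 6, set 2) → L1-HIT  vc=[22]
10: 0x21 (blk 8, set 0) → MISS  vc=[22, 12]
11: 0x12 (blk 4, set 0) → MISS  vc=[22, 12, 8]
12: 0x22 (blk 8, set 0) → VC-HIT  vc=[22, 12, 4]
13: 0x13 (blk 4, set 0) → VC-HIT  vc=[22, 12, 8]

SEQ = [MISS, L1-HIT, MISS, VC-HIT, MISS, L1-HIT, L1-HIT, L1-HIT, L1-HIT, L1-HIT, MISS, MISS, VC-HIT, VC-HIT]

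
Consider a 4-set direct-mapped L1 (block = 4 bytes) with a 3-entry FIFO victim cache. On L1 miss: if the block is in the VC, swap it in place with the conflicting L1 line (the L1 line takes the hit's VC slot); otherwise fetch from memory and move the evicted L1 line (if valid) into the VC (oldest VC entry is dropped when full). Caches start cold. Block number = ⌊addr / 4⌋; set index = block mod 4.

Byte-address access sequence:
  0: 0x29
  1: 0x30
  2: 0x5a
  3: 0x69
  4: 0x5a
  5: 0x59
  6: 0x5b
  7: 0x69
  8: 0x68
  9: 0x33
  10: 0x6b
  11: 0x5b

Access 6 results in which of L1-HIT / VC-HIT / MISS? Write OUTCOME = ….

OUTCOME = L1-HIT

0: 0x29 (blk 10, set 2) → MISS  vc=[]
1: 0x30 (blk 12, set 0) → MISS  vc=[]
2: 0x5a (blk 22, set 2) → MISS  vc=[10]
3: 0x69 (blk 26, set 2) → MISS  vc=[10, 22]
4: 0x5a (blk 22, set 2) → VC-HIT  vc=[10, 26]
5: 0x59 (blk 22, set 2) → L1-HIT  vc=[10, 26]
6: 0x5b (blk 22, set 2) → L1-HIT  vc=[10, 26]
7: 0x69 (blk 26, set 2) → VC-HIT  vc=[10, 22]
8: 0x68 (blk 26, set 2) → L1-HIT  vc=[10, 22]
9: 0x33 (blk 12, set 0) → L1-HIT  vc=[10, 22]
10: 0x6b (blk 26, set 2) → L1-HIT  vc=[10, 22]
11: 0x5b (blk 22, set 2) → VC-HIT  vc=[10, 26]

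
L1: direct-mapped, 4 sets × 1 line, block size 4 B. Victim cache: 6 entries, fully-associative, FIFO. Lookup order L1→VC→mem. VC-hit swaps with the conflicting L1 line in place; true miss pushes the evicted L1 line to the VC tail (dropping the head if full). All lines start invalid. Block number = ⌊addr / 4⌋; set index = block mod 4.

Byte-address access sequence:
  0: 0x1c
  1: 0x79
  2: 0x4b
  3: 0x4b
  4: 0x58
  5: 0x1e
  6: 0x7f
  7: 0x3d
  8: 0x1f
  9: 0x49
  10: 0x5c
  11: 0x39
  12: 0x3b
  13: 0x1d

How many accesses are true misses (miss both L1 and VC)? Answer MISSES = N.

  [0] addr=0x1c blk=7 s=3: MISS | VC []
  [1] addr=0x79 blk=30 s=2: MISS | VC []
  [2] addr=0x4b blk=18 s=2: MISS | VC [30]
  [3] addr=0x4b blk=18 s=2: L1-HIT | VC [30]
  [4] addr=0x58 blk=22 s=2: MISS | VC [30, 18]
  [5] addr=0x1e blk=7 s=3: L1-HIT | VC [30, 18]
  [6] addr=0x7f blk=31 s=3: MISS | VC [30, 18, 7]
  [7] addr=0x3d blk=15 s=3: MISS | VC [30, 18, 7, 31]
  [8] addr=0x1f blk=7 s=3: VC-HIT | VC [30, 18, 15, 31]
  [9] addr=0x49 blk=18 s=2: VC-HIT | VC [30, 22, 15, 31]
  [10] addr=0x5c blk=23 s=3: MISS | VC [30, 22, 15, 31, 7]
  [11] addr=0x39 blk=14 s=2: MISS | VC [30, 22, 15, 31, 7, 18]
  [12] addr=0x3b blk=14 s=2: L1-HIT | VC [30, 22, 15, 31, 7, 18]
  [13] addr=0x1d blk=7 s=3: VC-HIT | VC [30, 22, 15, 31, 23, 18]

MISSES = 8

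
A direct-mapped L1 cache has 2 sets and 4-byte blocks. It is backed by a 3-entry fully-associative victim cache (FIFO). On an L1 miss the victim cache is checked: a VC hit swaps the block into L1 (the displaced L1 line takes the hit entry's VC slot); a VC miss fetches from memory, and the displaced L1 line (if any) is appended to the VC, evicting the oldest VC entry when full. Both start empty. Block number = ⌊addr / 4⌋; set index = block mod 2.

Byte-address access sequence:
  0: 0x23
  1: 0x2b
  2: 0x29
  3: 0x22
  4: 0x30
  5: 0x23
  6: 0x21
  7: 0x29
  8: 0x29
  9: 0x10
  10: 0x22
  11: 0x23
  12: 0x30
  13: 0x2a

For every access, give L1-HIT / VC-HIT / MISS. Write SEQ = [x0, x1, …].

  [0] addr=0x23 blk=8 s=0: MISS | VC []
  [1] addr=0x2b blk=10 s=0: MISS | VC [8]
  [2] addr=0x29 blk=10 s=0: L1-HIT | VC [8]
  [3] addr=0x22 blk=8 s=0: VC-HIT | VC [10]
  [4] addr=0x30 blk=12 s=0: MISS | VC [10, 8]
  [5] addr=0x23 blk=8 s=0: VC-HIT | VC [10, 12]
  [6] addr=0x21 blk=8 s=0: L1-HIT | VC [10, 12]
  [7] addr=0x29 blk=10 s=0: VC-HIT | VC [8, 12]
  [8] addr=0x29 blk=10 s=0: L1-HIT | VC [8, 12]
  [9] addr=0x10 blk=4 s=0: MISS | VC [8, 12, 10]
  [10] addr=0x22 blk=8 s=0: VC-HIT | VC [4, 12, 10]
  [11] addr=0x23 blk=8 s=0: L1-HIT | VC [4, 12, 10]
  [12] addr=0x30 blk=12 s=0: VC-HIT | VC [4, 8, 10]
  [13] addr=0x2a blk=10 s=0: VC-HIT | VC [4, 8, 12]

SEQ = [MISS, MISS, L1-HIT, VC-HIT, MISS, VC-HIT, L1-HIT, VC-HIT, L1-HIT, MISS, VC-HIT, L1-HIT, VC-HIT, VC-HIT]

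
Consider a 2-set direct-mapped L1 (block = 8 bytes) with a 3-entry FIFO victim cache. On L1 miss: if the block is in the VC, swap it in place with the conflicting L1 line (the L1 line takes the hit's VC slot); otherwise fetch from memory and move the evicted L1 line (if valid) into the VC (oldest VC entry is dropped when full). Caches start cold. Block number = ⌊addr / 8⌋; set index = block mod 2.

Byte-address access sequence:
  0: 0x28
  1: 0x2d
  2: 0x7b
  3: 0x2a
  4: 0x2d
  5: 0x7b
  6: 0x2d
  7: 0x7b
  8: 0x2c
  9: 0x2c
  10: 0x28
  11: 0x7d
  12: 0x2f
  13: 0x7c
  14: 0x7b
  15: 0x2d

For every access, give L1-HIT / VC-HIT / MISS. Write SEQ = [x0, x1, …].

#0 0x28→b5/s1 MISS; vc=[]
#1 0x2d→b5/s1 L1-HIT; vc=[]
#2 0x7b→b15/s1 MISS; vc=[5]
#3 0x2a→b5/s1 VC-HIT; vc=[15]
#4 0x2d→b5/s1 L1-HIT; vc=[15]
#5 0x7b→b15/s1 VC-HIT; vc=[5]
#6 0x2d→b5/s1 VC-HIT; vc=[15]
#7 0x7b→b15/s1 VC-HIT; vc=[5]
#8 0x2c→b5/s1 VC-HIT; vc=[15]
#9 0x2c→b5/s1 L1-HIT; vc=[15]
#10 0x28→b5/s1 L1-HIT; vc=[15]
#11 0x7d→b15/s1 VC-HIT; vc=[5]
#12 0x2f→b5/s1 VC-HIT; vc=[15]
#13 0x7c→b15/s1 VC-HIT; vc=[5]
#14 0x7b→b15/s1 L1-HIT; vc=[5]
#15 0x2d→b5/s1 VC-HIT; vc=[15]

SEQ = [MISS, L1-HIT, MISS, VC-HIT, L1-HIT, VC-HIT, VC-HIT, VC-HIT, VC-HIT, L1-HIT, L1-HIT, VC-HIT, VC-HIT, VC-HIT, L1-HIT, VC-HIT]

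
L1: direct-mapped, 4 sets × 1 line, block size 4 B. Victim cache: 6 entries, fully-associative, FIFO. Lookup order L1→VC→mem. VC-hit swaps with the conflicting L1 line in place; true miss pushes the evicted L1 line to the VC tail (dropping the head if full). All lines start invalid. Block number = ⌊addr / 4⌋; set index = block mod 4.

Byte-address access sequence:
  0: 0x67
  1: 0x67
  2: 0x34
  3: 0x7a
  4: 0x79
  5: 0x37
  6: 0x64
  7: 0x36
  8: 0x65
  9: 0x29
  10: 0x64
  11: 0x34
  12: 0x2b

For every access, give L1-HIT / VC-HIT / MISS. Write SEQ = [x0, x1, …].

  [0] addr=0x67 blk=25 s=1: MISS | VC []
  [1] addr=0x67 blk=25 s=1: L1-HIT | VC []
  [2] addr=0x34 blk=13 s=1: MISS | VC [25]
  [3] addr=0x7a blk=30 s=2: MISS | VC [25]
  [4] addr=0x79 blk=30 s=2: L1-HIT | VC [25]
  [5] addr=0x37 blk=13 s=1: L1-HIT | VC [25]
  [6] addr=0x64 blk=25 s=1: VC-HIT | VC [13]
  [7] addr=0x36 blk=13 s=1: VC-HIT | VC [25]
  [8] addr=0x65 blk=25 s=1: VC-HIT | VC [13]
  [9] addr=0x29 blk=10 s=2: MISS | VC [13, 30]
  [10] addr=0x64 blk=25 s=1: L1-HIT | VC [13, 30]
  [11] addr=0x34 blk=13 s=1: VC-HIT | VC [25, 30]
  [12] addr=0x2b blk=10 s=2: L1-HIT | VC [25, 30]

SEQ = [MISS, L1-HIT, MISS, MISS, L1-HIT, L1-HIT, VC-HIT, VC-HIT, VC-HIT, MISS, L1-HIT, VC-HIT, L1-HIT]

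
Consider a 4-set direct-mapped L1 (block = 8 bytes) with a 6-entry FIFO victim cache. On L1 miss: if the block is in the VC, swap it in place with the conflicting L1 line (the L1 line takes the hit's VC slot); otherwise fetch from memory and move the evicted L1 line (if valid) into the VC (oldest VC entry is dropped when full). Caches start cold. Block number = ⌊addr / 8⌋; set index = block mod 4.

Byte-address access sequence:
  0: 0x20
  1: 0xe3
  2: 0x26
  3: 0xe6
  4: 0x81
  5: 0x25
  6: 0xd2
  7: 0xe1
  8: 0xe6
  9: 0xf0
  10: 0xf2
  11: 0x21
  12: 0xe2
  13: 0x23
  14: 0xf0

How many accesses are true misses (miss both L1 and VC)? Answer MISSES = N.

  [0] addr=0x20 blk=4 s=0: MISS | VC []
  [1] addr=0xe3 blk=28 s=0: MISS | VC [4]
  [2] addr=0x26 blk=4 s=0: VC-HIT | VC [28]
  [3] addr=0xe6 blk=28 s=0: VC-HIT | VC [4]
  [4] addr=0x81 blk=16 s=0: MISS | VC [4, 28]
  [5] addr=0x25 blk=4 s=0: VC-HIT | VC [16, 28]
  [6] addr=0xd2 blk=26 s=2: MISS | VC [16, 28]
  [7] addr=0xe1 blk=28 s=0: VC-HIT | VC [16, 4]
  [8] addr=0xe6 blk=28 s=0: L1-HIT | VC [16, 4]
  [9] addr=0xf0 blk=30 s=2: MISS | VC [16, 4, 26]
  [10] addr=0xf2 blk=30 s=2: L1-HIT | VC [16, 4, 26]
  [11] addr=0x21 blk=4 s=0: VC-HIT | VC [16, 28, 26]
  [12] addr=0xe2 blk=28 s=0: VC-HIT | VC [16, 4, 26]
  [13] addr=0x23 blk=4 s=0: VC-HIT | VC [16, 28, 26]
  [14] addr=0xf0 blk=30 s=2: L1-HIT | VC [16, 28, 26]

MISSES = 5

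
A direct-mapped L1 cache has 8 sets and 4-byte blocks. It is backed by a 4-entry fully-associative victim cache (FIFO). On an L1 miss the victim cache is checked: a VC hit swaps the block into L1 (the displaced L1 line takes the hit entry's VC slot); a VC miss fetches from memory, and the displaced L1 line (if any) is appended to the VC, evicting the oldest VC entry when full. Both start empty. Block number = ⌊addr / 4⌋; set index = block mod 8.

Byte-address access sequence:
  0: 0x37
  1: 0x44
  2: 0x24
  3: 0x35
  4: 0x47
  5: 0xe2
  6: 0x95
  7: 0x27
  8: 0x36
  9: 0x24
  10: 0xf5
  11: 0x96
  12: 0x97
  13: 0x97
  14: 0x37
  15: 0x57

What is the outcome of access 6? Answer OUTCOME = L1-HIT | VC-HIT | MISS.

OUTCOME = MISS

  [0] addr=0x37 blk=13 s=5: MISS | VC []
  [1] addr=0x44 blk=17 s=1: MISS | VC []
  [2] addr=0x24 blk=9 s=1: MISS | VC [17]
  [3] addr=0x35 blk=13 s=5: L1-HIT | VC [17]
  [4] addr=0x47 blk=17 s=1: VC-HIT | VC [9]
  [5] addr=0xe2 blk=56 s=0: MISS | VC [9]
  [6] addr=0x95 blk=37 s=5: MISS | VC [9, 13]
  [7] addr=0x27 blk=9 s=1: VC-HIT | VC [17, 13]
  [8] addr=0x36 blk=13 s=5: VC-HIT | VC [17, 37]
  [9] addr=0x24 blk=9 s=1: L1-HIT | VC [17, 37]
  [10] addr=0xf5 blk=61 s=5: MISS | VC [17, 37, 13]
  [11] addr=0x96 blk=37 s=5: VC-HIT | VC [17, 61, 13]
  [12] addr=0x97 blk=37 s=5: L1-HIT | VC [17, 61, 13]
  [13] addr=0x97 blk=37 s=5: L1-HIT | VC [17, 61, 13]
  [14] addr=0x37 blk=13 s=5: VC-HIT | VC [17, 61, 37]
  [15] addr=0x57 blk=21 s=5: MISS | VC [17, 61, 37, 13]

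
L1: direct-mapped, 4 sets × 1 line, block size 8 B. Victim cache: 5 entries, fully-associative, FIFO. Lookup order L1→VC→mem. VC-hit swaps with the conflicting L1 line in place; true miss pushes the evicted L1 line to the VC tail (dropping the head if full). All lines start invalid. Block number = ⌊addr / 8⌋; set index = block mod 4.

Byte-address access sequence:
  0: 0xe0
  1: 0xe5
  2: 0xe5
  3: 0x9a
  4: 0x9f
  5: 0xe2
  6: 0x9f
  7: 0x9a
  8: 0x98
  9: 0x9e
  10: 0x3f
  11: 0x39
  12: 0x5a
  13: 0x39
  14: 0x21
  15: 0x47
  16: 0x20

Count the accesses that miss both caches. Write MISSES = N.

#0 0xe0→b28/s0 MISS; vc=[]
#1 0xe5→b28/s0 L1-HIT; vc=[]
#2 0xe5→b28/s0 L1-HIT; vc=[]
#3 0x9a→b19/s3 MISS; vc=[]
#4 0x9f→b19/s3 L1-HIT; vc=[]
#5 0xe2→b28/s0 L1-HIT; vc=[]
#6 0x9f→b19/s3 L1-HIT; vc=[]
#7 0x9a→b19/s3 L1-HIT; vc=[]
#8 0x98→b19/s3 L1-HIT; vc=[]
#9 0x9e→b19/s3 L1-HIT; vc=[]
#10 0x3f→b7/s3 MISS; vc=[19]
#11 0x39→b7/s3 L1-HIT; vc=[19]
#12 0x5a→b11/s3 MISS; vc=[19,7]
#13 0x39→b7/s3 VC-HIT; vc=[19,11]
#14 0x21→b4/s0 MISS; vc=[19,11,28]
#15 0x47→b8/s0 MISS; vc=[19,11,28,4]
#16 0x20→b4/s0 VC-HIT; vc=[19,11,28,8]

MISSES = 6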